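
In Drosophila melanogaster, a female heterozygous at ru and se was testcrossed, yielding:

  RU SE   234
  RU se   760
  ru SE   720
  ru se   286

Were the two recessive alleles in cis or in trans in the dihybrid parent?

The two most frequent classes are RU se (760) and ru SE (720); these are the parental (non-recombinant) types.
So the F1 carried RU se on one chromosome and ru SE on the other — the recessive alleles are on opposite chromosomes (trans / repulsion).

trans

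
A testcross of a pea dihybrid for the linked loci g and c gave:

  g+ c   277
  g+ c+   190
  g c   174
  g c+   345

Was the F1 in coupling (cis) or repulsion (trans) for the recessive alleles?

trans

The two most frequent classes are g+ c (277) and g c+ (345); these are the parental (non-recombinant) types.
So the F1 carried g+ c on one chromosome and g c+ on the other — the recessive alleles are on opposite chromosomes (trans / repulsion).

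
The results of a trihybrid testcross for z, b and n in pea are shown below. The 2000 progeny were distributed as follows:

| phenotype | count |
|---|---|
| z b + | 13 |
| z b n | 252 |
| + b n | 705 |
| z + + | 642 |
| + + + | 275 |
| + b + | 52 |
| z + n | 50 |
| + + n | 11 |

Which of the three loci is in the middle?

The two most frequent reciprocal classes, z + + and + b n, are the parental types, so the F1 was z + + / + b n.
The two rarest classes, z b + and + + n, are the double crossovers. Comparing them with the parentals, only the b allele has switched, so b is the middle locus and the order is n – b – z.

b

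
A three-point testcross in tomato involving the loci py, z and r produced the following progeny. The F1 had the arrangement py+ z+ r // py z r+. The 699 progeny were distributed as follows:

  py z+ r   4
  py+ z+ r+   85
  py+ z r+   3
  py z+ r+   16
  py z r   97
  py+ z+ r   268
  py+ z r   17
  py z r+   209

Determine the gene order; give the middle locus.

The two rarest classes, py z+ r and py+ z r+, are the double crossovers. Comparing them with the parentals, only the py allele has switched, so py is the middle locus and the order is z – py – r.

py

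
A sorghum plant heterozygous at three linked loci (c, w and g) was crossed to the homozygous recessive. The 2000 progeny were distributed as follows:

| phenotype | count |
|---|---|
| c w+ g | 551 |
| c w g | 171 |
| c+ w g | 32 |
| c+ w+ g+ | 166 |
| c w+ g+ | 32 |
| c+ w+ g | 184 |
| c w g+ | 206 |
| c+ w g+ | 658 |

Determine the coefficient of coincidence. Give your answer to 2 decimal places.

The two most frequent reciprocal classes, c+ w g+ and c w+ g, are the parental types, so the F1 was c+ w g+ / c w+ g.
The two rarest classes, c+ w g and c w+ g+, are the double crossovers. Comparing them with the parentals, only the g allele has switched, so g is the middle locus and the order is c – g – w.
c–g: (390 + 64)/2000 = 0.2270; g–w: (337 + 64)/2000 = 0.2005.
Expected DCO frequency = 0.2270 × 0.2005 ≈ 0.04551; observed = 64/2000 ≈ 0.03200.
Coefficient of coincidence = 0.03200/0.04551 ≈ 0.70.

0.70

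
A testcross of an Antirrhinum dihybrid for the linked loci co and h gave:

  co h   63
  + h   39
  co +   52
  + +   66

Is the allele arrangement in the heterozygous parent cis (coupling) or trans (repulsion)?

The two most frequent classes are + + (66) and co h (63); these are the parental (non-recombinant) types.
So the F1 carried + + on one chromosome and co h on the other — the recessive alleles are on the same chromosome (cis / coupling).

cis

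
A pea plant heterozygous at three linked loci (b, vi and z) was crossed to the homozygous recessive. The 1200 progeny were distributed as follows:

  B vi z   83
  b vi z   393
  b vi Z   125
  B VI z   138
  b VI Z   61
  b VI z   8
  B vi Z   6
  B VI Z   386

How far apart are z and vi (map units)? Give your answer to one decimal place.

The two most frequent reciprocal classes, B VI Z and b vi z, are the parental types, so the F1 was B VI Z / b vi z.
The two rarest classes, B vi Z and b VI z, are the double crossovers. Comparing them with the parentals, only the vi allele has switched, so vi is the middle locus and the order is z – vi – b.
Crossovers in the z–vi interval produce the single-crossover classes B VI z and b vi Z (138 + 125 = 263) plus the double crossovers (14).
RF(z–vi) = (263 + 14) / 1200 = 277/1200 = 0.2308 → 23.1 map units.

23.1 map units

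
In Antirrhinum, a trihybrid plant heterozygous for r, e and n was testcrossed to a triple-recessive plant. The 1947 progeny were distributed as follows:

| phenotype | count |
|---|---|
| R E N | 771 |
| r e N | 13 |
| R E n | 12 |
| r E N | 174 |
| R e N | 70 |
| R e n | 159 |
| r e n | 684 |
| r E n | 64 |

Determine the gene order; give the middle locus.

The two most frequent reciprocal classes, R E N and r e n, are the parental types, so the F1 was R E N / r e n.
The two rarest classes, R E n and r e N, are the double crossovers. Comparing them with the parentals, only the n allele has switched, so n is the middle locus and the order is e – n – r.

n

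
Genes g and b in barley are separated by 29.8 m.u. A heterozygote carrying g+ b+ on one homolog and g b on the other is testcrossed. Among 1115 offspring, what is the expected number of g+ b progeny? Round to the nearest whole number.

A map distance of 29.8 m.u. corresponds to a recombination frequency of 0.298.
The F1 is g+ b+ / g b, so g+ b is a recombinant gamete class with expected frequency r/2 = 0.298/2 = 0.1490.
Expected number = 0.1490 × 1115 = 166.13 ≈ 166.

166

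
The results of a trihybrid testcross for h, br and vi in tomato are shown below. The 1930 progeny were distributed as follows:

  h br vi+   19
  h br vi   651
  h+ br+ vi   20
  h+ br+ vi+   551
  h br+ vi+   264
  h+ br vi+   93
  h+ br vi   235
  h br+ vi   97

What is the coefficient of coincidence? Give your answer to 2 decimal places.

The two most frequent reciprocal classes, h+ br+ vi+ and h br vi, are the parental types, so the F1 was h+ br+ vi+ / h br vi.
The two rarest classes, h+ br+ vi and h br vi+, are the double crossovers. Comparing them with the parentals, only the vi allele has switched, so vi is the middle locus and the order is h – vi – br.
h–vi: (499 + 39)/1930 = 0.2788; vi–br: (190 + 39)/1930 = 0.1187.
Expected DCO frequency = 0.2788 × 0.1187 ≈ 0.03309; observed = 39/1930 ≈ 0.02021.
Coefficient of coincidence = 0.02021/0.03309 ≈ 0.61.

0.61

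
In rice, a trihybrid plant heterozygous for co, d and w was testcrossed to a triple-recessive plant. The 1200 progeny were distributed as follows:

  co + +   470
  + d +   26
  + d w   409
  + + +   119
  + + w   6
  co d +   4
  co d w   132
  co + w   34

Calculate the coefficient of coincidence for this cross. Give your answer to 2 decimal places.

0.66

The two most frequent reciprocal classes, + d w and co + +, are the parental types, so the F1 was + d w / co + +.
The two rarest classes, + + w and co d +, are the double crossovers. Comparing them with the parentals, only the d allele has switched, so d is the middle locus and the order is w – d – co.
w–d: (60 + 10)/1200 = 0.0583; d–co: (251 + 10)/1200 = 0.2175.
Expected DCO frequency = 0.0583 × 0.2175 ≈ 0.01268; observed = 10/1200 ≈ 0.00833.
Coefficient of coincidence = 0.00833/0.01268 ≈ 0.66.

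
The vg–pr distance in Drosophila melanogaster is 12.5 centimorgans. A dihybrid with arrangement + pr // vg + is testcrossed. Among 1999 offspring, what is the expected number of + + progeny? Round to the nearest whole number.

125

A map distance of 12.5 centimorgans corresponds to a recombination frequency of 0.125.
The F1 is + pr / vg +, so + + is a recombinant gamete class with expected frequency r/2 = 0.125/2 = 0.0625.
Expected number = 0.0625 × 1999 = 124.94 ≈ 125.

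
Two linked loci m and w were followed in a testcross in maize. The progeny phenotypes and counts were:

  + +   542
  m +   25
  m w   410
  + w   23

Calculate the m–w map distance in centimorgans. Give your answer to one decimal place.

4.8 centimorgans

The two most frequent classes, + + (542) and m w (410), are the parental types, so the F1 was + + / m w.
The recombinant classes are + w and m +: 23 + 25 = 48.
Recombination frequency = 48/1000 = 0.0480 ≈ 4.8%, i.e. 4.8 centimorgans.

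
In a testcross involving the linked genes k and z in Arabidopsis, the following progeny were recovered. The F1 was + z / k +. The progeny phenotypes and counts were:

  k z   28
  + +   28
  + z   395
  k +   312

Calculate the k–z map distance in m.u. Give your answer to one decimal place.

7.3 m.u.

The recombinant classes are + + and k z: 28 + 28 = 56.
Recombination frequency = 56/763 = 0.0734 ≈ 7.3%, i.e. 7.3 m.u.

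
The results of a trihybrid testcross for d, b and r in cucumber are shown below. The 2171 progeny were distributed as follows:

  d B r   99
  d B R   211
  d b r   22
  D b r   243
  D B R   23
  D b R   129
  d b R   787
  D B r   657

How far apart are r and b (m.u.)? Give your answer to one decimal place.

The two most frequent reciprocal classes, d b R and D B r, are the parental types, so the F1 was d b R / D B r.
The two rarest classes, d b r and D B R, are the double crossovers. Comparing them with the parentals, only the r allele has switched, so r is the middle locus and the order is d – r – b.
Crossovers in the r–b interval produce the single-crossover classes d B R and D b r (211 + 243 = 454) plus the double crossovers (45).
RF(r–b) = (454 + 45) / 2171 = 499/2171 = 0.2298 → 23.0 m.u.

23.0 m.u.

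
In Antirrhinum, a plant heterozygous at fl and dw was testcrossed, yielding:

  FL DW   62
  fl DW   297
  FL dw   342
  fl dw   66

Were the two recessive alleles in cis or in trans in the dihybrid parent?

trans

The two most frequent classes are FL dw (342) and fl DW (297); these are the parental (non-recombinant) types.
So the F1 carried FL dw on one chromosome and fl DW on the other — the recessive alleles are on opposite chromosomes (trans / repulsion).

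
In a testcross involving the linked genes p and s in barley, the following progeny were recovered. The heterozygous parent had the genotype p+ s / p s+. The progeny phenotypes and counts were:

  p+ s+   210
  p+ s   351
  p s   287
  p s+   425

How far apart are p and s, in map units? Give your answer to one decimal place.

The recombinant classes are p+ s+ and p s: 210 + 287 = 497.
Recombination frequency = 497/1273 = 0.3904 ≈ 39.0%, i.e. 39.0 map units.

39.0 map units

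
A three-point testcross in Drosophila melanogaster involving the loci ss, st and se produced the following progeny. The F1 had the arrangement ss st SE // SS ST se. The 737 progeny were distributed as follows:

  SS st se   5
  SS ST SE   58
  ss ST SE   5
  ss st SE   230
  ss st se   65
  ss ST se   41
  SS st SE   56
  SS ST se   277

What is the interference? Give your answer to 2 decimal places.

0.48

The two rarest classes, ss ST SE and SS st se, are the double crossovers. Comparing them with the parentals, only the st allele has switched, so st is the middle locus and the order is se – st – ss.
se–st: (123 + 10)/737 = 0.1805; st–ss: (97 + 10)/737 = 0.1452.
Expected DCO frequency = 0.1805 × 0.1452 ≈ 0.02621; observed = 10/737 ≈ 0.01357.
Coefficient of coincidence = 0.01357/0.02621 ≈ 0.52; interference = 1 − 0.52 = 0.48.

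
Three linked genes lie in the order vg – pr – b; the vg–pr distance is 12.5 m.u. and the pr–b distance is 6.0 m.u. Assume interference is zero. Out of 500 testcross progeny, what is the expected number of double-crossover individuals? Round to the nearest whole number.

Map distances give recombination frequencies of 0.125 and 0.060 for the two intervals.
With no interference, expected double-crossover frequency = 0.125 × 0.060 = 0.00750.
Expected number = 0.00750 × 500 = 3.75 ≈ 4.

4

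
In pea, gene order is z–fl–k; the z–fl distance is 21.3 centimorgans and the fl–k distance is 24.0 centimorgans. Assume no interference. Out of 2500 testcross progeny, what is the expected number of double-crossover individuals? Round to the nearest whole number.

Map distances give recombination frequencies of 0.213 and 0.240 for the two intervals.
With no interference, expected double-crossover frequency = 0.213 × 0.240 = 0.05112.
Expected number = 0.05112 × 2500 = 127.80 ≈ 128.

128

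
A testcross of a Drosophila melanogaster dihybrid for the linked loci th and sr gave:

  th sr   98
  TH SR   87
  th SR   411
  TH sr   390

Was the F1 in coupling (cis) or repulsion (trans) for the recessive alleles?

trans

The two most frequent classes are TH sr (390) and th SR (411); these are the parental (non-recombinant) types.
So the F1 carried TH sr on one chromosome and th SR on the other — the recessive alleles are on opposite chromosomes (trans / repulsion).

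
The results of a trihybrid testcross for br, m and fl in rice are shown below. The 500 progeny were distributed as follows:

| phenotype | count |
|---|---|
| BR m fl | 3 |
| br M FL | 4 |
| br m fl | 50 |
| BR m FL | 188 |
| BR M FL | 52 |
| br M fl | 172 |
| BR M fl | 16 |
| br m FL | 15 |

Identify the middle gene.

The two most frequent reciprocal classes, br M fl and BR m FL, are the parental types, so the F1 was br M fl / BR m FL.
The two rarest classes, br M FL and BR m fl, are the double crossovers. Comparing them with the parentals, only the fl allele has switched, so fl is the middle locus and the order is m – fl – br.

fl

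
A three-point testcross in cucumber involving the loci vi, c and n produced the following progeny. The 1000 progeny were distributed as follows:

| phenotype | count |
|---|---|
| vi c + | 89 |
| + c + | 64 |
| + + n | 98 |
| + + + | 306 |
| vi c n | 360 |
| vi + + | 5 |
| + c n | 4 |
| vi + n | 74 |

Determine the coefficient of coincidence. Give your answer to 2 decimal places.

0.31

The two most frequent reciprocal classes, vi c n and + + +, are the parental types, so the F1 was vi c n / + + +.
The two rarest classes, + c n and vi + +, are the double crossovers. Comparing them with the parentals, only the vi allele has switched, so vi is the middle locus and the order is c – vi – n.
c–vi: (138 + 9)/1000 = 0.1470; vi–n: (187 + 9)/1000 = 0.1960.
Expected DCO frequency = 0.1470 × 0.1960 ≈ 0.02881; observed = 9/1000 ≈ 0.00900.
Coefficient of coincidence = 0.00900/0.02881 ≈ 0.31.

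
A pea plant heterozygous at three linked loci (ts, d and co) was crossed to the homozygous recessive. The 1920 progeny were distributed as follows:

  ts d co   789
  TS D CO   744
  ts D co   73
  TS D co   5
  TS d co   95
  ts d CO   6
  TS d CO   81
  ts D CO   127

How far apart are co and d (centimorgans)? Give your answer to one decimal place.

8.6 centimorgans

The two most frequent reciprocal classes, ts d co and TS D CO, are the parental types, so the F1 was ts d co / TS D CO.
The two rarest classes, ts d CO and TS D co, are the double crossovers. Comparing them with the parentals, only the co allele has switched, so co is the middle locus and the order is ts – co – d.
Crossovers in the co–d interval produce the single-crossover classes ts D co and TS d CO (73 + 81 = 154) plus the double crossovers (11).
RF(co–d) = (154 + 11) / 1920 = 165/1920 = 0.0859 → 8.6 centimorgans.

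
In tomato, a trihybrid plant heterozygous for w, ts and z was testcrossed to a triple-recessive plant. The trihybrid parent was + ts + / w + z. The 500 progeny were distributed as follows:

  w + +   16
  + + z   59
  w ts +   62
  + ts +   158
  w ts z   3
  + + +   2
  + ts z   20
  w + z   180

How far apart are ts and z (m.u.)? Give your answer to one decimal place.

The two rarest classes, + + + and w ts z, are the double crossovers. Comparing them with the parentals, only the ts allele has switched, so ts is the middle locus and the order is z – ts – w.
Crossovers in the z–ts interval produce the single-crossover classes + ts z and w + + (20 + 16 = 36) plus the double crossovers (5).
RF(z–ts) = (36 + 5) / 500 = 41/500 = 0.0820 → 8.2 m.u.

8.2 m.u.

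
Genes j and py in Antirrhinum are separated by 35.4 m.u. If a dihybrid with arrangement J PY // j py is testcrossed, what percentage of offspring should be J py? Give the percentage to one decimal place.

17.7%

A map distance of 35.4 m.u. corresponds to a recombination frequency of 0.354.
The F1 is J PY / j py, so J py is a recombinant gamete class with expected frequency r/2 = 0.354/2 = 0.1770.
That is 0.1770 = 17.7% of the progeny.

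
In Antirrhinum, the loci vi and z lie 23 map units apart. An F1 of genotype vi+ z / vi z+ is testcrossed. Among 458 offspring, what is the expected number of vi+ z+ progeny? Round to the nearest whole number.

53

A map distance of 23 map units corresponds to a recombination frequency of 0.230.
The F1 is vi+ z / vi z+, so vi+ z+ is a recombinant gamete class with expected frequency r/2 = 0.230/2 = 0.1150.
Expected number = 0.1150 × 458 = 52.67 ≈ 53.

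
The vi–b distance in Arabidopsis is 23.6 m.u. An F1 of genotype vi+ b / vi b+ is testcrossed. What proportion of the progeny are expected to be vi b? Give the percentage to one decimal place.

A map distance of 23.6 m.u. corresponds to a recombination frequency of 0.236.
The F1 is vi+ b / vi b+, so vi b is a recombinant gamete class with expected frequency r/2 = 0.236/2 = 0.1180.
That is 0.1180 = 11.8% of the progeny.

11.8%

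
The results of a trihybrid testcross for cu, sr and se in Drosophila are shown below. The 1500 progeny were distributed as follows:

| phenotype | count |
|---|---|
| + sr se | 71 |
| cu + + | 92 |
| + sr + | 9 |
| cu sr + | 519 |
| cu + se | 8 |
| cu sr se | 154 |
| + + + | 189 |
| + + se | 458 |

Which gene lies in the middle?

cu

The two most frequent reciprocal classes, + + se and cu sr +, are the parental types, so the F1 was + + se / cu sr +.
The two rarest classes, cu + se and + sr +, are the double crossovers. Comparing them with the parentals, only the cu allele has switched, so cu is the middle locus and the order is sr – cu – se.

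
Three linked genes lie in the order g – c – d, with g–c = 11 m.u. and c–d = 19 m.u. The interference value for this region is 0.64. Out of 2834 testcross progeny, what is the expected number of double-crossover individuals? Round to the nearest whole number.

Map distances give recombination frequencies of 0.110 and 0.190 for the two intervals.
With interference 0.64 (so coincidence = 0.36), expected double-crossover frequency = 0.110 × 0.190 × 0.36 = 0.00752.
Expected number = 0.00752 × 2834 = 21.32 ≈ 21.

21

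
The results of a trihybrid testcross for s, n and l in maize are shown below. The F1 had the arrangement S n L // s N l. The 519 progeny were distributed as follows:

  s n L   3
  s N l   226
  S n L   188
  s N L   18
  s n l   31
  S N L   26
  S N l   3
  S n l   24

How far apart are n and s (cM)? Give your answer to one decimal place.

12.1 cM

The two rarest classes, s n L and S N l, are the double crossovers. Comparing them with the parentals, only the s allele has switched, so s is the middle locus and the order is l – s – n.
Crossovers in the s–n interval produce the single-crossover classes S N L and s n l (26 + 31 = 57) plus the double crossovers (6).
RF(s–n) = (57 + 6) / 519 = 63/519 = 0.1214 → 12.1 cM.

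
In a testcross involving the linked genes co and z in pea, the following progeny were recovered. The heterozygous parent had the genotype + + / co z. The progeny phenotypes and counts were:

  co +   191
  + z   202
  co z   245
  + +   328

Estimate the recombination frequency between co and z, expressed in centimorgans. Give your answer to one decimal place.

40.7 centimorgans

The recombinant classes are + z and co +: 202 + 191 = 393.
Recombination frequency = 393/966 = 0.4068 ≈ 40.7%, i.e. 40.7 centimorgans.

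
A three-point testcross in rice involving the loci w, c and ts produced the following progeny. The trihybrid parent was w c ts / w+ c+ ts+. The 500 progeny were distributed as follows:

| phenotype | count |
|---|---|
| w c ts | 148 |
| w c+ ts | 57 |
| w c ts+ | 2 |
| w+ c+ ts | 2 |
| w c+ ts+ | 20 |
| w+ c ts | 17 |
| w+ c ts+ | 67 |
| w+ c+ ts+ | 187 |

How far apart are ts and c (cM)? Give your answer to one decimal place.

25.6 cM

The two rarest classes, w c ts+ and w+ c+ ts, are the double crossovers. Comparing them with the parentals, only the ts allele has switched, so ts is the middle locus and the order is w – ts – c.
Crossovers in the ts–c interval produce the single-crossover classes w c+ ts and w+ c ts+ (57 + 67 = 124) plus the double crossovers (4).
RF(ts–c) = (124 + 4) / 500 = 128/500 = 0.2560 → 25.6 cM.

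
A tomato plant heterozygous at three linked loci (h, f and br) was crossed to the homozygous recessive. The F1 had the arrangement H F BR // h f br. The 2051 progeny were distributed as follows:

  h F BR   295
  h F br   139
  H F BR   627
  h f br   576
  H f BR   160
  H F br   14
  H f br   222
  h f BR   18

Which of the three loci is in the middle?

br

The two rarest classes, H F br and h f BR, are the double crossovers. Comparing them with the parentals, only the br allele has switched, so br is the middle locus and the order is h – br – f.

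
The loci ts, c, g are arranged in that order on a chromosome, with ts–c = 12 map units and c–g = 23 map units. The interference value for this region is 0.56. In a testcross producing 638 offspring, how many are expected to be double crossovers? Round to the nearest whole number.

8

Map distances give recombination frequencies of 0.120 and 0.230 for the two intervals.
With interference 0.56 (so coincidence = 0.44), expected double-crossover frequency = 0.120 × 0.230 × 0.44 = 0.01214.
Expected number = 0.01214 × 638 = 7.75 ≈ 8.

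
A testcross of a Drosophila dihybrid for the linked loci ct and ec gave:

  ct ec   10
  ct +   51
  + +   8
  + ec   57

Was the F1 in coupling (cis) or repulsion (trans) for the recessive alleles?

The two most frequent classes are + ec (57) and ct + (51); these are the parental (non-recombinant) types.
So the F1 carried + ec on one chromosome and ct + on the other — the recessive alleles are on opposite chromosomes (trans / repulsion).

trans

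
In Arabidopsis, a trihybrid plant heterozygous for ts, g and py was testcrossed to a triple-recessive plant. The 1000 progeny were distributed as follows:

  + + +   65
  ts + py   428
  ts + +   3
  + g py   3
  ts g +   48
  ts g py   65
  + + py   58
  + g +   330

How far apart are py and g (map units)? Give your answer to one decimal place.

The two most frequent reciprocal classes, + g + and ts + py, are the parental types, so the F1 was + g + / ts + py.
The two rarest classes, + g py and ts + +, are the double crossovers. Comparing them with the parentals, only the py allele has switched, so py is the middle locus and the order is ts – py – g.
Crossovers in the py–g interval produce the single-crossover classes + + + and ts g py (65 + 65 = 130) plus the double crossovers (6).
RF(py–g) = (130 + 6) / 1000 = 136/1000 = 0.1360 → 13.6 map units.

13.6 map units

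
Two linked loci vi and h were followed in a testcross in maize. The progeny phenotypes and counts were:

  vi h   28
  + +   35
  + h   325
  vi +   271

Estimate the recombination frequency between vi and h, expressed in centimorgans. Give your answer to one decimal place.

9.6 centimorgans

The two most frequent classes, + h (325) and vi + (271), are the parental types, so the F1 was + h / vi +.
The recombinant classes are + + and vi h: 35 + 28 = 63.
Recombination frequency = 63/659 = 0.0956 ≈ 9.6%, i.e. 9.6 centimorgans.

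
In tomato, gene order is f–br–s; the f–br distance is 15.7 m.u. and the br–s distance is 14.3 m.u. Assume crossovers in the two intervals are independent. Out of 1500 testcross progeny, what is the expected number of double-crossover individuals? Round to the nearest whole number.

Map distances give recombination frequencies of 0.157 and 0.143 for the two intervals.
With no interference, expected double-crossover frequency = 0.157 × 0.143 = 0.02245.
Expected number = 0.02245 × 1500 = 33.68 ≈ 34.

34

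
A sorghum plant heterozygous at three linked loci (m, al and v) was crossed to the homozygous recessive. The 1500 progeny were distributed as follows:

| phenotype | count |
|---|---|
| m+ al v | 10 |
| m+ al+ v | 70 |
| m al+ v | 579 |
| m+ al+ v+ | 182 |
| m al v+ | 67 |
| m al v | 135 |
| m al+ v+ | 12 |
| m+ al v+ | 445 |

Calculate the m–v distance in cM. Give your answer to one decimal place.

10.6 cM

The two most frequent reciprocal classes, m al+ v and m+ al v+, are the parental types, so the F1 was m al+ v / m+ al v+.
The two rarest classes, m al+ v+ and m+ al v, are the double crossovers. Comparing them with the parentals, only the v allele has switched, so v is the middle locus and the order is m – v – al.
Crossovers in the m–v interval produce the single-crossover classes m+ al+ v and m al v+ (70 + 67 = 137) plus the double crossovers (22).
RF(m–v) = (137 + 22) / 1500 = 159/1500 = 0.1060 → 10.6 cM.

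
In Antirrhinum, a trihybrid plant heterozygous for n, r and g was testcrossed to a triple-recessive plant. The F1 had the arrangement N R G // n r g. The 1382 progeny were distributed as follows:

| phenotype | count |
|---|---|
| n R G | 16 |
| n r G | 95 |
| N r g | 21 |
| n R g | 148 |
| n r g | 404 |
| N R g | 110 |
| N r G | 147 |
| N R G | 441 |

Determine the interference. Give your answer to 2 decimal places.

The two rarest classes, n R G and N r g, are the double crossovers. Comparing them with the parentals, only the n allele has switched, so n is the middle locus and the order is g – n – r.
g–n: (205 + 37)/1382 = 0.1751; n–r: (295 + 37)/1382 = 0.2402.
Expected DCO frequency = 0.1751 × 0.2402 ≈ 0.04206; observed = 37/1382 ≈ 0.02677.
Coefficient of coincidence = 0.02677/0.04206 ≈ 0.64; interference = 1 − 0.64 = 0.36.

0.36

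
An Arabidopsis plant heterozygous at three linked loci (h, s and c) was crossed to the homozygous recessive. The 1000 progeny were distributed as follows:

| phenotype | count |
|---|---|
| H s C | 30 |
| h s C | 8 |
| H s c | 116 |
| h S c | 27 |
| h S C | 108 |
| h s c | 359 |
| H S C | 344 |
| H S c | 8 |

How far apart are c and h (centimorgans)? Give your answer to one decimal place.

24.0 centimorgans

The two most frequent reciprocal classes, h s c and H S C, are the parental types, so the F1 was h s c / H S C.
The two rarest classes, h s C and H S c, are the double crossovers. Comparing them with the parentals, only the c allele has switched, so c is the middle locus and the order is s – c – h.
Crossovers in the c–h interval produce the single-crossover classes H s c and h S C (116 + 108 = 224) plus the double crossovers (16).
RF(c–h) = (224 + 16) / 1000 = 240/1000 = 0.2400 → 24.0 centimorgans.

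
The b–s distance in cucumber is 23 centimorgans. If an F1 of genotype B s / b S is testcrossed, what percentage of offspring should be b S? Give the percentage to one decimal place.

38.5%

A map distance of 23 centimorgans corresponds to a recombination frequency of 0.230.
The F1 is B s / b S, so b S is a parental gamete class with expected frequency (1 − r)/2 = 0.770/2 = 0.3850.
That is 0.3850 = 38.5% of the progeny.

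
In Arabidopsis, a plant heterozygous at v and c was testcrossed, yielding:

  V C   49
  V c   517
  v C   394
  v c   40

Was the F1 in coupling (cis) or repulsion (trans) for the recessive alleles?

The two most frequent classes are V c (517) and v C (394); these are the parental (non-recombinant) types.
So the F1 carried V c on one chromosome and v C on the other — the recessive alleles are on opposite chromosomes (trans / repulsion).

trans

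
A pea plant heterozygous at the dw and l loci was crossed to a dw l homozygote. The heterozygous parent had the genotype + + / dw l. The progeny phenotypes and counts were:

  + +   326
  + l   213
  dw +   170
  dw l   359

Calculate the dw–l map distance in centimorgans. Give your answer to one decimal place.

35.9 centimorgans

The recombinant classes are + l and dw +: 213 + 170 = 383.
Recombination frequency = 383/1068 = 0.3586 ≈ 35.9%, i.e. 35.9 centimorgans.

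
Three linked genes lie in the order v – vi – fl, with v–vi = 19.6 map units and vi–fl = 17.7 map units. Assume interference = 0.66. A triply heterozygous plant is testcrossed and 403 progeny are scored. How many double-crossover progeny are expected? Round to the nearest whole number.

Map distances give recombination frequencies of 0.196 and 0.177 for the two intervals.
With interference 0.66 (so coincidence = 0.34), expected double-crossover frequency = 0.196 × 0.177 × 0.34 = 0.01180.
Expected number = 0.01180 × 403 = 4.75 ≈ 5.

5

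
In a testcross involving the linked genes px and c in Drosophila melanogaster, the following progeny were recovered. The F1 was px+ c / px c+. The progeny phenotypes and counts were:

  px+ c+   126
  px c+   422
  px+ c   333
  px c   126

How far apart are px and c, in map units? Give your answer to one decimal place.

25.0 map units

The recombinant classes are px+ c+ and px c: 126 + 126 = 252.
Recombination frequency = 252/1007 = 0.2502 ≈ 25.0%, i.e. 25.0 map units.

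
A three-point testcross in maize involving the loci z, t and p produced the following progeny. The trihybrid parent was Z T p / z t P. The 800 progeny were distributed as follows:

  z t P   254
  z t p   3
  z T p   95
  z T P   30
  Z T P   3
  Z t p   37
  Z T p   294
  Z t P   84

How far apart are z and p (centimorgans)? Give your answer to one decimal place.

23.1 centimorgans

The two rarest classes, Z T P and z t p, are the double crossovers. Comparing them with the parentals, only the p allele has switched, so p is the middle locus and the order is t – p – z.
Crossovers in the p–z interval produce the single-crossover classes z T p and Z t P (95 + 84 = 179) plus the double crossovers (6).
RF(p–z) = (179 + 6) / 800 = 185/800 = 0.2313 → 23.1 centimorgans.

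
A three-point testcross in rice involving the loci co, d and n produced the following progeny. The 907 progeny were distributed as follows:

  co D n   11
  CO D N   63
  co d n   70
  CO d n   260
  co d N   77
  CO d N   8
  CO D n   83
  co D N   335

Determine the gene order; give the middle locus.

The two most frequent reciprocal classes, co D N and CO d n, are the parental types, so the F1 was co D N / CO d n.
The two rarest classes, co D n and CO d N, are the double crossovers. Comparing them with the parentals, only the n allele has switched, so n is the middle locus and the order is co – n – d.

n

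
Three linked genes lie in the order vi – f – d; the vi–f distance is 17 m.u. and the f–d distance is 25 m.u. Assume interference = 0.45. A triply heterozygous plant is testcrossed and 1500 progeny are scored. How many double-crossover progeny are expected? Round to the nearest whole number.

35

Map distances give recombination frequencies of 0.170 and 0.250 for the two intervals.
With interference 0.45 (so coincidence = 0.55), expected double-crossover frequency = 0.170 × 0.250 × 0.55 = 0.02338.
Expected number = 0.02338 × 1500 = 35.06 ≈ 35.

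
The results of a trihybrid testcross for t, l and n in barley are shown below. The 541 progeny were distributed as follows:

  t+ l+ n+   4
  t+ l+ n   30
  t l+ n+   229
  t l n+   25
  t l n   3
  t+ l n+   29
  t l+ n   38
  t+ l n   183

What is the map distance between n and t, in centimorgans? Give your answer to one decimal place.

The two most frequent reciprocal classes, t l+ n+ and t+ l n, are the parental types, so the F1 was t l+ n+ / t+ l n.
The two rarest classes, t+ l+ n+ and t l n, are the double crossovers. Comparing them with the parentals, only the t allele has switched, so t is the middle locus and the order is n – t – l.
Crossovers in the n–t interval produce the single-crossover classes t l+ n and t+ l n+ (38 + 29 = 67) plus the double crossovers (7).
RF(n–t) = (67 + 7) / 541 = 74/541 = 0.1368 → 13.7 centimorgans.

13.7 centimorgans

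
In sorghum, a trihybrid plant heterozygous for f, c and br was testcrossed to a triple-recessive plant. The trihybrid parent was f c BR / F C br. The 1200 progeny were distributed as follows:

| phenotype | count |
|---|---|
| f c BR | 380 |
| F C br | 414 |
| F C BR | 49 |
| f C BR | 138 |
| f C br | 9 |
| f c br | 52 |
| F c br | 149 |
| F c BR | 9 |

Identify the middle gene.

f

The two rarest classes, F c BR and f C br, are the double crossovers. Comparing them with the parentals, only the f allele has switched, so f is the middle locus and the order is c – f – br.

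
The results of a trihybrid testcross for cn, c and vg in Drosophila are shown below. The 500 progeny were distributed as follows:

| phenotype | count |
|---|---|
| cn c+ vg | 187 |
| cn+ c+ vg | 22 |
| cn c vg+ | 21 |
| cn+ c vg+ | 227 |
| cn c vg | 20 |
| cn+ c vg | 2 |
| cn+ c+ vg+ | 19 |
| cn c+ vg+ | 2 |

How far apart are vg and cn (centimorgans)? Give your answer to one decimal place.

The two most frequent reciprocal classes, cn c+ vg and cn+ c vg+, are the parental types, so the F1 was cn c+ vg / cn+ c vg+.
The two rarest classes, cn c+ vg+ and cn+ c vg, are the double crossovers. Comparing them with the parentals, only the vg allele has switched, so vg is the middle locus and the order is cn – vg – c.
Crossovers in the cn–vg interval produce the single-crossover classes cn+ c+ vg and cn c vg+ (22 + 21 = 43) plus the double crossovers (4).
RF(cn–vg) = (43 + 4) / 500 = 47/500 = 0.0940 → 9.4 centimorgans.

9.4 centimorgans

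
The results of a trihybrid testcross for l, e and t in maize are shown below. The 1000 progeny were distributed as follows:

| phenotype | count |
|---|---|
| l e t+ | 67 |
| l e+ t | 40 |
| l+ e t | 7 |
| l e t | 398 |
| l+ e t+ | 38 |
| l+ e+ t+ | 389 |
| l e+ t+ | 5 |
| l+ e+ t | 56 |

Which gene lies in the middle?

l

The two most frequent reciprocal classes, l e t and l+ e+ t+, are the parental types, so the F1 was l e t / l+ e+ t+.
The two rarest classes, l+ e t and l e+ t+, are the double crossovers. Comparing them with the parentals, only the l allele has switched, so l is the middle locus and the order is t – l – e.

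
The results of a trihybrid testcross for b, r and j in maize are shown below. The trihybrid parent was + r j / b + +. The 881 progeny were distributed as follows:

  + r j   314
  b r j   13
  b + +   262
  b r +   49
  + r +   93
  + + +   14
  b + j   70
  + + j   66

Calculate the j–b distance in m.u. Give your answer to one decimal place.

21.6 m.u.

The two rarest classes, b r j and + + +, are the double crossovers. Comparing them with the parentals, only the b allele has switched, so b is the middle locus and the order is r – b – j.
Crossovers in the b–j interval produce the single-crossover classes + r + and b + j (93 + 70 = 163) plus the double crossovers (27).
RF(b–j) = (163 + 27) / 881 = 190/881 = 0.2157 → 21.6 m.u.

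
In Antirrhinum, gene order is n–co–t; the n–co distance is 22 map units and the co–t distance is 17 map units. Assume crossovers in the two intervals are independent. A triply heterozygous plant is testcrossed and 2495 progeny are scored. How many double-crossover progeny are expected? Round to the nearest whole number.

93

Map distances give recombination frequencies of 0.220 and 0.170 for the two intervals.
With no interference, expected double-crossover frequency = 0.220 × 0.170 = 0.03740.
Expected number = 0.03740 × 2495 = 93.31 ≈ 93.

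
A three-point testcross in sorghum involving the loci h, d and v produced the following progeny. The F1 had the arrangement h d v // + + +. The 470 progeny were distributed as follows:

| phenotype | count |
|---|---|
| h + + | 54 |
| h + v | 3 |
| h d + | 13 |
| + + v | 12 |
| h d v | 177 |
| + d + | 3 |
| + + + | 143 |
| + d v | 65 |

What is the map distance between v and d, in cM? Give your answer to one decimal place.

6.6 cM

The two rarest classes, h + v and + d +, are the double crossovers. Comparing them with the parentals, only the d allele has switched, so d is the middle locus and the order is h – d – v.
Crossovers in the d–v interval produce the single-crossover classes h d + and + + v (13 + 12 = 25) plus the double crossovers (6).
RF(d–v) = (25 + 6) / 470 = 31/470 = 0.0660 → 6.6 cM.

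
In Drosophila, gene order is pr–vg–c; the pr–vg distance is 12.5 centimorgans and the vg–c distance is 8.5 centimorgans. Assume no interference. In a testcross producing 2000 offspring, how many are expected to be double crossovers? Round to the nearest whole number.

Map distances give recombination frequencies of 0.125 and 0.085 for the two intervals.
With no interference, expected double-crossover frequency = 0.125 × 0.085 = 0.01063.
Expected number = 0.01063 × 2000 = 21.25 ≈ 21.

21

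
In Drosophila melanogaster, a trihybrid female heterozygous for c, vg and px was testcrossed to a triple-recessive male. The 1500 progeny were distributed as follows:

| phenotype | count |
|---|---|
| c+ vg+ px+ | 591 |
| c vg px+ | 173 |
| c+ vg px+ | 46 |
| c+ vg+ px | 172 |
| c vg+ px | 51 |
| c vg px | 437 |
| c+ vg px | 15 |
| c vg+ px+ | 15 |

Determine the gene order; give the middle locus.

The two most frequent reciprocal classes, c vg px and c+ vg+ px+, are the parental types, so the F1 was c vg px / c+ vg+ px+.
The two rarest classes, c+ vg px and c vg+ px+, are the double crossovers. Comparing them with the parentals, only the c allele has switched, so c is the middle locus and the order is vg – c – px.

c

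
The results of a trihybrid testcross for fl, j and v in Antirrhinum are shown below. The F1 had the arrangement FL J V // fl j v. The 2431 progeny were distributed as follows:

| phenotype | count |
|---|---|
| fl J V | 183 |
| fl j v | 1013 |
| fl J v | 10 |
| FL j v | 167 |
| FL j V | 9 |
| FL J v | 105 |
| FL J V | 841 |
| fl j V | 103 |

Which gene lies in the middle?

The two rarest classes, FL j V and fl J v, are the double crossovers. Comparing them with the parentals, only the j allele has switched, so j is the middle locus and the order is fl – j – v.

j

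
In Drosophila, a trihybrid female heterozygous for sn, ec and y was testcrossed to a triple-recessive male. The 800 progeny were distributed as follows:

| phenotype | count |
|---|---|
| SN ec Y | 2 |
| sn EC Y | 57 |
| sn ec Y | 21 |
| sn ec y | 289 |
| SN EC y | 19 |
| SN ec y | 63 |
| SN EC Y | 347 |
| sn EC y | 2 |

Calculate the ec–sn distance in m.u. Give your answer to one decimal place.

The two most frequent reciprocal classes, sn ec y and SN EC Y, are the parental types, so the F1 was sn ec y / SN EC Y.
The two rarest classes, sn EC y and SN ec Y, are the double crossovers. Comparing them with the parentals, only the ec allele has switched, so ec is the middle locus and the order is y – ec – sn.
Crossovers in the ec–sn interval produce the single-crossover classes SN ec y and sn EC Y (63 + 57 = 120) plus the double crossovers (4).
RF(ec–sn) = (120 + 4) / 800 = 124/800 = 0.1550 → 15.5 m.u.

15.5 m.u.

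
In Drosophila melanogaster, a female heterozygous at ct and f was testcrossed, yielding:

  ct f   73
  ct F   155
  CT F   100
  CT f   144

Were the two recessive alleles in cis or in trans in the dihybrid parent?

The two most frequent classes are CT f (144) and ct F (155); these are the parental (non-recombinant) types.
So the F1 carried CT f on one chromosome and ct F on the other — the recessive alleles are on opposite chromosomes (trans / repulsion).

trans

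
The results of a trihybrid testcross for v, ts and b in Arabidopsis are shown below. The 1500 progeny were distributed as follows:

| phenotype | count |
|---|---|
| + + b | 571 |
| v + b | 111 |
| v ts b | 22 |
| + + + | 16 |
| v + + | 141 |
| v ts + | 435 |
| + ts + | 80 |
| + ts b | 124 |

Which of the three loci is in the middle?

b

The two most frequent reciprocal classes, + + b and v ts +, are the parental types, so the F1 was + + b / v ts +.
The two rarest classes, + + + and v ts b, are the double crossovers. Comparing them with the parentals, only the b allele has switched, so b is the middle locus and the order is ts – b – v.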